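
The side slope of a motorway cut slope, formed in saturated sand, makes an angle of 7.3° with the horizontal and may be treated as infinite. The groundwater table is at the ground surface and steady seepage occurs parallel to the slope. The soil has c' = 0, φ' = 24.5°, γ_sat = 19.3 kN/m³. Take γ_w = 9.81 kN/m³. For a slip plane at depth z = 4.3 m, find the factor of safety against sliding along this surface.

FS = 1.75

With seepage parallel to the slope and the water table at the surface, the effective normal stress on the slip plane uses the buoyant unit weight γ' = γ_sat − γ_w while the driving shear stress uses γ_sat:
FS = [c' + γ' z cos²β tanφ'] / [γ_sat z sinβ cosβ]
(For c' = 0 this reduces to FS = (γ'/γ_sat)·tanφ'/tanβ.)
γ' = 19.3 − 9.81 = 9.49 kN/m³
Numerator = 0.0 + 9.49·4.3·cos²7.3°·tan24.5° = 0.0 + 9.49·4.3·0.9839·0.4557 = 18.297 kPa
Denominator = 19.3·4.3·sin7.3°·cos7.3° = 19.3·4.3·0.1271·0.9919 = 10.460 kPa
FS = 18.297 / 10.460 = 1.749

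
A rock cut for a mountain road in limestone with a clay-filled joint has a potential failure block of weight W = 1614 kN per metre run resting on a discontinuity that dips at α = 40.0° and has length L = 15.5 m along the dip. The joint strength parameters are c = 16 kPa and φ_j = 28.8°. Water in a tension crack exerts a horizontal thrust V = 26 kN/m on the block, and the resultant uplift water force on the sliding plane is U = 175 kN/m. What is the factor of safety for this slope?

Resolving the block weight along and normal to the plane and applying the Mohr–Coulomb strength on the joint:
N' = W cosα − U − V sinα = 1614·cos40.0° − 175 − 26·sin40.0° = 1044.7 kN/m
Driving force T = W sinα + V cosα = 1614·sin40.0° + 26·cos40.0° = 1057.4 kN/m
Resisting force R = c·L + N'·tanφ_j = 16·15.5 + 1044.7·tan28.8° = 248.0 + 574.3 = 822.3 kN/m
FS = R / T = 822.3 / 1057.4 = 0.778

FS = 0.78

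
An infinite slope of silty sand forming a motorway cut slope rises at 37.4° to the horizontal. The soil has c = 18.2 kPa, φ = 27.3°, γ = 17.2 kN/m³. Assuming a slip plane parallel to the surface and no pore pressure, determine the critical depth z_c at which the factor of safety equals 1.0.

z_c = 6.75 m

Setting FS = 1.00 in FS = [c + γz cos²β tanφ] / [γz sinβ cosβ] and solving for z:
z = c / [γ cosβ (FS·sinβ − cosβ·tanφ)]
  = 18.2 / [17.2·cos37.4°·(1.00·sin37.4° − cos37.4°·tan27.3°)]
  = 18.2 / [17.2·0.7944·(1.00·0.6074 − 0.7944·0.5161)]
  = 18.2 / 2.6965 = 6.749 m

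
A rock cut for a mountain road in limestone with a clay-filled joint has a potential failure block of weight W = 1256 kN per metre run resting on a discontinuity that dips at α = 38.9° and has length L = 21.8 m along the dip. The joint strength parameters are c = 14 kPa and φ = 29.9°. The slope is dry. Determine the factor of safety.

FS = 1.10

Resolving the block weight along and normal to the plane and applying the Mohr–Coulomb strength on the joint:
N' = W cosα = 1256·cos38.9° = 977.5 kN/m
Driving force T = W sinα = 1256·sin38.9° = 788.7 kN/m
Resisting force R = c·L + N'·tanφ = 14·21.8 + 977.5·tan29.9° = 305.2 + 562.1 = 867.3 kN/m
FS = R / T = 867.3 / 788.7 = 1.100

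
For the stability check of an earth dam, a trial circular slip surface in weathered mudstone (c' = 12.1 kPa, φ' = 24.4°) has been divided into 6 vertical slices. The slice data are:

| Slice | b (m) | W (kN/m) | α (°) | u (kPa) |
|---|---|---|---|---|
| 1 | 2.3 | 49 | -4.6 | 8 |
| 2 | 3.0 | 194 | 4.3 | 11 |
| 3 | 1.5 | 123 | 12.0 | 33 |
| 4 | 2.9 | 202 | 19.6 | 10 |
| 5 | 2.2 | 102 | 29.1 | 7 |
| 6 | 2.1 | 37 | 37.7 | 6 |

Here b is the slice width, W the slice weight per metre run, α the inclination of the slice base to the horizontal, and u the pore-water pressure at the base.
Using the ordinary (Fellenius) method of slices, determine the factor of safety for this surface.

Ordinary method of slices: FS = Σ[c'·Δl_i + (W_i cosα_i − u_i·Δl_i)·tanφ'] / Σ W_i sinα_i, with Δl_i = b_i / cosα_i.
Slice 1: Δl = 2.3/cos(-4.6°) = 2.307 m; N'_1 = 49·cos(-4.6°) − 8·2.307 = 30.4; c'Δl = 27.92; W sinα = -3.9
Slice 2: Δl = 3.0/cos4.3° = 3.008 m; N'_2 = 194·cos4.3° − 11·3.008 = 160.4; c'Δl = 36.40; W sinα = 14.5
Slice 3: Δl = 1.5/cos12.0° = 1.534 m; N'_3 = 123·cos12.0° − 33·1.534 = 69.7; c'Δl = 18.56; W sinα = 25.6
Slice 4: Δl = 2.9/cos19.6° = 3.078 m; N'_4 = 202·cos19.6° − 10·3.078 = 159.5; c'Δl = 37.25; W sinα = 67.8
Slice 5: Δl = 2.2/cos29.1° = 2.518 m; N'_5 = 102·cos29.1° − 7·2.518 = 71.5; c'Δl = 30.47; W sinα = 49.6
Slice 6: Δl = 2.1/cos37.7° = 2.654 m; N'_6 = 37·cos37.7° − 6·2.654 = 13.4; c'Δl = 32.11; W sinα = 22.6
Σc'Δl = 182.7 kN/m; ΣN' = 504.8 kN/m; ΣW sinα = 176.2 kN/m
Resisting = 182.7 + 504.8·tan24.4° = 182.7 + 229.0 = 411.7 kN/m
FS = 411.7 / 176.2 = 2.337

FS = 2.34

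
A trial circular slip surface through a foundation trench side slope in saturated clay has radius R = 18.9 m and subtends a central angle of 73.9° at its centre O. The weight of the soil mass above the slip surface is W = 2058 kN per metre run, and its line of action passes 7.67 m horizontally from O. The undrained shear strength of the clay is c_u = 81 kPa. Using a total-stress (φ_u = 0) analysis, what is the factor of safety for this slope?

FS = 2.36

Taking moments about the centre O, the resisting moment is provided by the undrained shear strength acting along the arc:
Arc length L_a = R·θ = 18.9·(73.9°·π/180) = 18.9·1.2898 = 24.38 m
M_R = c_u·L_a·R = 81·24.38·18.9 = 37319.0 kN·m/m
M_D = W·d = 2058·7.67 = 15784.9 kN·m/m
FS = M_R / M_D = 37319.0 / 15784.9 = 2.364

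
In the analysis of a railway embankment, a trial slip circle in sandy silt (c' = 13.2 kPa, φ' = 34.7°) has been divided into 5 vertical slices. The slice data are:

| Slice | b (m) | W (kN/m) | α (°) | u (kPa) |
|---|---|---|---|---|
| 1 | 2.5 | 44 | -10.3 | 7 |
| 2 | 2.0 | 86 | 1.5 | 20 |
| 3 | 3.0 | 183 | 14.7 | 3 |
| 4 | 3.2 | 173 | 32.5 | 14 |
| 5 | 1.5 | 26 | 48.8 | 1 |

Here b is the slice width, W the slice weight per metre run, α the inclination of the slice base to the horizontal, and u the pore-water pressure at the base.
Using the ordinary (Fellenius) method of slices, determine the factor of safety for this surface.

FS = 2.75

Ordinary method of slices: FS = Σ[c'·Δl_i + (W_i cosα_i − u_i·Δl_i)·tanφ'] / Σ W_i sinα_i, with Δl_i = b_i / cosα_i.
Slice 1: Δl = 2.5/cos(-10.3°) = 2.541 m; N'_1 = 44·cos(-10.3°) − 7·2.541 = 25.5; c'Δl = 33.54; W sinα = -7.9
Slice 2: Δl = 2.0/cos1.5° = 2.001 m; N'_2 = 86·cos1.5° − 20·2.001 = 46.0; c'Δl = 26.41; W sinα = 2.3
Slice 3: Δl = 3.0/cos14.7° = 3.102 m; N'_3 = 183·cos14.7° − 3·3.102 = 167.7; c'Δl = 40.94; W sinα = 46.4
Slice 4: Δl = 3.2/cos32.5° = 3.794 m; N'_4 = 173·cos32.5° − 14·3.794 = 92.8; c'Δl = 50.08; W sinα = 93.0
Slice 5: Δl = 1.5/cos48.8° = 2.277 m; N'_5 = 26·cos48.8° − 1·2.277 = 14.8; c'Δl = 30.06; W sinα = 19.6
Σc'Δl = 181.0 kN/m; ΣN' = 346.8 kN/m; ΣW sinα = 153.3 kN/m
Resisting = 181.0 + 346.8·tan34.7° = 181.0 + 240.1 = 421.2 kN/m
FS = 421.2 / 153.3 = 2.747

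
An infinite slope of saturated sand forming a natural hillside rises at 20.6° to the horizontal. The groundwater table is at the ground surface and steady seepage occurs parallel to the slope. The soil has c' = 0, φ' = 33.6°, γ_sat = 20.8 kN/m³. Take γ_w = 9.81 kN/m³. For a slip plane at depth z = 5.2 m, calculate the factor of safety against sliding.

FS = 0.93

With seepage parallel to the slope and the water table at the surface, the effective normal stress on the slip plane uses the buoyant unit weight γ' = γ_sat − γ_w while the driving shear stress uses γ_sat:
FS = [c' + γ' z cos²β tanφ'] / [γ_sat z sinβ cosβ]
(For c' = 0 this reduces to FS = (γ'/γ_sat)·tanφ'/tanβ.)
γ' = 20.8 − 9.81 = 10.99 kN/m³
Numerator = 0.0 + 10.99·5.2·cos²20.6°·tan33.6° = 0.0 + 10.99·5.2·0.8762·0.6644 = 33.269 kPa
Denominator = 20.8·5.2·sin20.6°·cos20.6° = 20.8·5.2·0.3518·0.9361 = 35.622 kPa
FS = 33.269 / 35.622 = 0.934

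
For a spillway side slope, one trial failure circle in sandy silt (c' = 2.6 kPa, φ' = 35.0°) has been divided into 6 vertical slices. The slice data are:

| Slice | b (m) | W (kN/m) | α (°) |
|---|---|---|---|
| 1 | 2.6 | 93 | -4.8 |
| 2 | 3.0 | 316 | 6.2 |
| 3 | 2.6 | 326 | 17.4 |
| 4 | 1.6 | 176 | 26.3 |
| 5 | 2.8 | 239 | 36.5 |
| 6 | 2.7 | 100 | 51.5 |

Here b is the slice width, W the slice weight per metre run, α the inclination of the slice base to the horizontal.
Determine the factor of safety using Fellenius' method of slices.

Ordinary method of slices: FS = Σ[c'·Δl_i + (W_i cosα_i)·tanφ'] / Σ W_i sinα_i, with Δl_i = b_i / cosα_i.
Slice 1: Δl = 2.6/cos(-4.8°) = 2.609 m; N'_1 = 93·cos(-4.8°) = 92.7; c'Δl = 6.78; W sinα = -7.8
Slice 2: Δl = 3.0/cos6.2° = 3.018 m; N'_2 = 316·cos6.2° = 314.2; c'Δl = 7.85; W sinα = 34.1
Slice 3: Δl = 2.6/cos17.4° = 2.725 m; N'_3 = 326·cos17.4° = 311.1; c'Δl = 7.08; W sinα = 97.5
Slice 4: Δl = 1.6/cos26.3° = 1.785 m; N'_4 = 176·cos26.3° = 157.8; c'Δl = 4.64; W sinα = 78.0
Slice 5: Δl = 2.8/cos36.5° = 3.483 m; N'_5 = 239·cos36.5° = 192.1; c'Δl = 9.06; W sinα = 142.2
Slice 6: Δl = 2.7/cos51.5° = 4.337 m; N'_6 = 100·cos51.5° = 62.3; c'Δl = 11.28; W sinα = 78.3
Σc'Δl = 46.7 kN/m; ΣN' = 1130.1 kN/m; ΣW sinα = 422.2 kN/m
Resisting = 46.7 + 1130.1·tan35.0° = 46.7 + 791.3 = 838.0 kN/m
FS = 838.0 / 422.2 = 1.985

FS = 1.98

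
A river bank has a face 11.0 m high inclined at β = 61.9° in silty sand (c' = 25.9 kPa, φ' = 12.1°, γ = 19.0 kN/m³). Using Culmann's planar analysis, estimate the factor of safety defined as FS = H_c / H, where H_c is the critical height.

FS = 1.21

H_c = (4c'/γ) · sinβ cosφ' / [1 − cos(β − φ')]
    = (4·25.9/19.0) · sin61.9°·cos12.1° / [1 − cos49.8°]
    = 5.453 · 0.8625 / 0.3545 = 13.27 m
FS = H_c / H = 13.27 / 11.0 = 1.206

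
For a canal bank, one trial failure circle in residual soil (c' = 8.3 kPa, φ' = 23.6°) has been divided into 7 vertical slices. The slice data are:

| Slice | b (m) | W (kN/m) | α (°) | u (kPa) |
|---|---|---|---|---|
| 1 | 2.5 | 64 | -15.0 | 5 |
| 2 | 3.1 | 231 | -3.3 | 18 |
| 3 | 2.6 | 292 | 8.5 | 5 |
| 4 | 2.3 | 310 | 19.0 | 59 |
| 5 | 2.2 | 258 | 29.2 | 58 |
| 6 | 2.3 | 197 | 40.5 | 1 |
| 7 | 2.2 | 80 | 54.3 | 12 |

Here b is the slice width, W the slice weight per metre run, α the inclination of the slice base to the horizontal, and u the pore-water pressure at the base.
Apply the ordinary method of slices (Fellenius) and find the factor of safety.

FS = 1.27

Ordinary method of slices: FS = Σ[c'·Δl_i + (W_i cosα_i − u_i·Δl_i)·tanφ'] / Σ W_i sinα_i, with Δl_i = b_i / cosα_i.
Slice 1: Δl = 2.5/cos(-15.0°) = 2.588 m; N'_1 = 64·cos(-15.0°) − 5·2.588 = 48.9; c'Δl = 21.48; W sinα = -16.6
Slice 2: Δl = 3.1/cos(-3.3°) = 3.105 m; N'_2 = 231·cos(-3.3°) − 18·3.105 = 174.7; c'Δl = 25.77; W sinα = -13.3
Slice 3: Δl = 2.6/cos8.5° = 2.629 m; N'_3 = 292·cos8.5° − 5·2.629 = 275.6; c'Δl = 21.82; W sinα = 43.2
Slice 4: Δl = 2.3/cos19.0° = 2.433 m; N'_4 = 310·cos19.0° − 59·2.433 = 149.6; c'Δl = 20.19; W sinα = 100.9
Slice 5: Δl = 2.2/cos29.2° = 2.520 m; N'_5 = 258·cos29.2° − 58·2.520 = 79.0; c'Δl = 20.92; W sinα = 125.9
Slice 6: Δl = 2.3/cos40.5° = 3.025 m; N'_6 = 197·cos40.5° − 1·3.025 = 146.8; c'Δl = 25.11; W sinα = 127.9
Slice 7: Δl = 2.2/cos54.3° = 3.770 m; N'_7 = 80·cos54.3° − 12·3.770 = 1.4; c'Δl = 31.29; W sinα = 65.0
Σc'Δl = 166.6 kN/m; ΣN' = 876.1 kN/m; ΣW sinα = 433.0 kN/m
Resisting = 166.6 + 876.1·tan23.6° = 166.6 + 382.8 = 549.3 kN/m
FS = 549.3 / 433.0 = 1.269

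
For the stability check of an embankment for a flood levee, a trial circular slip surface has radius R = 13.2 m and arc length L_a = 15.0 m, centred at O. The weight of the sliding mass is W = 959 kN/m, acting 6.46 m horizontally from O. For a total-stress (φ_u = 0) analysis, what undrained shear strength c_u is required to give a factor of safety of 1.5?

FS = c_u·L_a·R / (W·d), so c_u = FS·W·d / (L_a·R).
c_u = 1.5·959·6.46 / (15.00·13.2) = 9292.7 / 198.00 = 46.93 kPa

c_u = 46.9 kPa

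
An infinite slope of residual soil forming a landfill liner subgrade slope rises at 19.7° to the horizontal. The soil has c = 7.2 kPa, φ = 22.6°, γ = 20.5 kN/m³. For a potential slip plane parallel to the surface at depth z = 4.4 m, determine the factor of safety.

FS = 1.41

For an infinite slope with a slip plane parallel to the surface (no pore pressure): FS = [c + γz cos²β tanφ] / [γz sinβ cosβ].
γz = 20.5·4.4 = 90.20 kN/m²
Numerator = 7.2 + 90.20·cos²19.7°·tan22.6° = 7.2 + 90.20·0.8864·0.4163 = 40.480 kPa
Denominator = 90.20·sin19.7°·cos19.7° = 90.20·0.3371·0.9415 = 28.626 kPa
FS = 40.480 / 28.626 = 1.414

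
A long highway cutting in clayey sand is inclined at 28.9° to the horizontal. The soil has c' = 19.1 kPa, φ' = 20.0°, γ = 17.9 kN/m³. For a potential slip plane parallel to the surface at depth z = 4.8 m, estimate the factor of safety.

For an infinite slope with a slip plane parallel to the surface (no pore pressure): FS = [c' + γz cos²β tanφ'] / [γz sinβ cosβ].
γz = 17.9·4.8 = 85.92 kN/m²
Numerator = 19.1 + 85.92·cos²28.9°·tan20.0° = 19.1 + 85.92·0.7664·0.3640 = 43.068 kPa
Denominator = 85.92·sin28.9°·cos28.9° = 85.92·0.4833·0.8755 = 36.352 kPa
FS = 43.068 / 36.352 = 1.185

FS = 1.18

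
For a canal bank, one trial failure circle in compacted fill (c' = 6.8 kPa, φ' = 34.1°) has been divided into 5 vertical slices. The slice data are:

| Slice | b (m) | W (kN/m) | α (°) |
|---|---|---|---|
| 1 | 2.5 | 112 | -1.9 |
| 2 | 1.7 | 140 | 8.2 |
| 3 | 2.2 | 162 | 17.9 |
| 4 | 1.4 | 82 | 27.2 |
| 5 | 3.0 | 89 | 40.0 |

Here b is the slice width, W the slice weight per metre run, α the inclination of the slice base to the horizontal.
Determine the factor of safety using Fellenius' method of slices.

FS = 2.81

Ordinary method of slices: FS = Σ[c'·Δl_i + (W_i cosα_i)·tanφ'] / Σ W_i sinα_i, with Δl_i = b_i / cosα_i.
Slice 1: Δl = 2.5/cos(-1.9°) = 2.501 m; N'_1 = 112·cos(-1.9°) = 111.9; c'Δl = 17.01; W sinα = -3.7
Slice 2: Δl = 1.7/cos8.2° = 1.718 m; N'_2 = 140·cos8.2° = 138.6; c'Δl = 11.68; W sinα = 20.0
Slice 3: Δl = 2.2/cos17.9° = 2.312 m; N'_3 = 162·cos17.9° = 154.2; c'Δl = 15.72; W sinα = 49.8
Slice 4: Δl = 1.4/cos27.2° = 1.574 m; N'_4 = 82·cos27.2° = 72.9; c'Δl = 10.70; W sinα = 37.5
Slice 5: Δl = 3.0/cos40.0° = 3.916 m; N'_5 = 89·cos40.0° = 68.2; c'Δl = 26.63; W sinα = 57.2
Σc'Δl = 81.7 kN/m; ΣN' = 545.8 kN/m; ΣW sinα = 160.7 kN/m
Resisting = 81.7 + 545.8·tan34.1° = 81.7 + 369.5 = 451.3 kN/m
FS = 451.3 / 160.7 = 2.807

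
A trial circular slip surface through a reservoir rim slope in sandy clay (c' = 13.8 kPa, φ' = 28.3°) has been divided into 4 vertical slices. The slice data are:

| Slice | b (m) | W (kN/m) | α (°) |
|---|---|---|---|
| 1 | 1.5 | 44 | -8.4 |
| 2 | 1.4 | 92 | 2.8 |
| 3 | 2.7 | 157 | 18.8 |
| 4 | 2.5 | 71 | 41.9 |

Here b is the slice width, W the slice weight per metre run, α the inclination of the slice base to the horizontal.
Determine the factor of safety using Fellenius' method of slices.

Ordinary method of slices: FS = Σ[c'·Δl_i + (W_i cosα_i)·tanφ'] / Σ W_i sinα_i, with Δl_i = b_i / cosα_i.
Slice 1: Δl = 1.5/cos(-8.4°) = 1.516 m; N'_1 = 44·cos(-8.4°) = 43.5; c'Δl = 20.92; W sinα = -6.4
Slice 2: Δl = 1.4/cos2.8° = 1.402 m; N'_2 = 92·cos2.8° = 91.9; c'Δl = 19.34; W sinα = 4.5
Slice 3: Δl = 2.7/cos18.8° = 2.852 m; N'_3 = 157·cos18.8° = 148.6; c'Δl = 39.36; W sinα = 50.6
Slice 4: Δl = 2.5/cos41.9° = 3.359 m; N'_4 = 71·cos41.9° = 52.8; c'Δl = 46.35; W sinα = 47.4
Σc'Δl = 126.0 kN/m; ΣN' = 336.9 kN/m; ΣW sinα = 96.1 kN/m
Resisting = 126.0 + 336.9·tan28.3° = 126.0 + 181.4 = 307.4 kN/m
FS = 307.4 / 96.1 = 3.199

FS = 3.20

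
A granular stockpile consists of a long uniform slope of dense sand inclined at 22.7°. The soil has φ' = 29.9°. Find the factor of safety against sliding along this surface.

FS = 1.37

For a dry cohesionless infinite slope the factor of safety is FS = tanφ' / tanβ.
FS = tan29.9° / tan22.7° = 0.5750 / 0.4183 = 1.375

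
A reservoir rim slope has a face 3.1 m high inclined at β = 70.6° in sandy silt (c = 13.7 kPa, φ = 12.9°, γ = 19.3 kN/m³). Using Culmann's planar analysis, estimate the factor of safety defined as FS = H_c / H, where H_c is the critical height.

H_c = (4c/γ) · sinβ cosφ / [1 − cos(β − φ)]
    = (4·13.7/19.3) · sin70.6°·cos12.9° / [1 − cos57.7°]
    = 2.839 · 0.9194 / 0.4656 = 5.61 m
FS = H_c / H = 5.61 / 3.1 = 1.808

FS = 1.81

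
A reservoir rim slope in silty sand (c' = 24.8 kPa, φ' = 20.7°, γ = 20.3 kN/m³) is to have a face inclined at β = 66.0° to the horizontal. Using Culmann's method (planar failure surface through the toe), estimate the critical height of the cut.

Culmann's analysis gives the critical failure plane at α_cr = (β + φ')/2 = (66.0 + 20.7)/2 = 43.4°, and the critical height
H_c = (4c'/γ) · sinβ cosφ' / [1 − cos(β − φ')]
    = (4·24.8/20.3) · sin66.0°·cos20.7° / [1 − cos(45.3°)]
    = 4.887 · 0.9135·0.9354 / [1 − 0.7034]
    = 4.887 · 0.8546 / 0.2966
    = 14.08 m

H_c = 14.08 m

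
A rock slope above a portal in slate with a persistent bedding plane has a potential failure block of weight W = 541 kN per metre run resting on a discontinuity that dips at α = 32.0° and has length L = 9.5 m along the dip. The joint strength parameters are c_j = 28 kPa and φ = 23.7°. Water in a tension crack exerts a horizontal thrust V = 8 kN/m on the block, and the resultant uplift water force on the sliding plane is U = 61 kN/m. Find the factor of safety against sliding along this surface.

FS = 1.50

Resolving the block weight along and normal to the plane and applying the Mohr–Coulomb strength on the joint:
N' = W cosα − U − V sinα = 541·cos32.0° − 61 − 8·sin32.0° = 393.6 kN/m
Driving force T = W sinα + V cosα = 541·sin32.0° + 8·cos32.0° = 293.5 kN/m
Resisting force R = c_j·L + N'·tanφ = 28·9.5 + 393.6·tan23.7° = 266.0 + 172.8 = 438.8 kN/m
FS = R / T = 438.8 / 293.5 = 1.495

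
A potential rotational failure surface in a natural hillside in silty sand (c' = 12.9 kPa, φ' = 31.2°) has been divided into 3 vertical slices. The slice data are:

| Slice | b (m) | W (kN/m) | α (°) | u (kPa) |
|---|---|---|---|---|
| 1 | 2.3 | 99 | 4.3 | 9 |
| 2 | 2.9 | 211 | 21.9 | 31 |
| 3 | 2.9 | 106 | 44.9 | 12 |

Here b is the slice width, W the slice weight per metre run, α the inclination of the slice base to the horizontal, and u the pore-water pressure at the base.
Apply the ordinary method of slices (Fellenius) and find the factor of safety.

FS = 1.53

Ordinary method of slices: FS = Σ[c'·Δl_i + (W_i cosα_i − u_i·Δl_i)·tanφ'] / Σ W_i sinα_i, with Δl_i = b_i / cosα_i.
Slice 1: Δl = 2.3/cos4.3° = 2.306 m; N'_1 = 99·cos4.3° − 9·2.306 = 78.0; c'Δl = 29.75; W sinα = 7.4
Slice 2: Δl = 2.9/cos21.9° = 3.126 m; N'_2 = 211·cos21.9° − 31·3.126 = 98.9; c'Δl = 40.32; W sinα = 78.7
Slice 3: Δl = 2.9/cos44.9° = 4.094 m; N'_3 = 106·cos44.9° − 12·4.094 = 26.0; c'Δl = 52.81; W sinα = 74.8
Σc'Δl = 122.9 kN/m; ΣN' = 202.8 kN/m; ΣW sinα = 160.9 kN/m
Resisting = 122.9 + 202.8·tan31.2° = 122.9 + 122.8 = 245.7 kN/m
FS = 245.7 / 160.9 = 1.527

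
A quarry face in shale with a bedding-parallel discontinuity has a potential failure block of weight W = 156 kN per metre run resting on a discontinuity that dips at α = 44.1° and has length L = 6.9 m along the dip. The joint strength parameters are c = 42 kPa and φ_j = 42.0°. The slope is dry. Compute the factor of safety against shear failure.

FS = 3.60

Resolving the block weight along and normal to the plane and applying the Mohr–Coulomb strength on the joint:
N' = W cosα = 156·cos44.1° = 112.0 kN/m
Driving force T = W sinα = 156·sin44.1° = 108.6 kN/m
Resisting force R = c·L + N'·tanφ_j = 42·6.9 + 112.0·tan42.0° = 289.8 + 100.9 = 390.7 kN/m
FS = R / T = 390.7 / 108.6 = 3.599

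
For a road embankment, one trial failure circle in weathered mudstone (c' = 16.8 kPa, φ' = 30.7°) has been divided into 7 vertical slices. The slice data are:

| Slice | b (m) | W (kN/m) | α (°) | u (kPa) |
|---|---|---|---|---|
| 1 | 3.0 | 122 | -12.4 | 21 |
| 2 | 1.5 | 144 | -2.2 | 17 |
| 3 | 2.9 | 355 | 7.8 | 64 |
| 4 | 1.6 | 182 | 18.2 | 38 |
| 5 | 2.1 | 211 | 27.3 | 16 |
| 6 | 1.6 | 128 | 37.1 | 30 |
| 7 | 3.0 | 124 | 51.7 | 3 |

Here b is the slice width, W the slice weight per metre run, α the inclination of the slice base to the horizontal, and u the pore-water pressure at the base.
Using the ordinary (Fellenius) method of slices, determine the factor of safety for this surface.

Ordinary method of slices: FS = Σ[c'·Δl_i + (W_i cosα_i − u_i·Δl_i)·tanφ'] / Σ W_i sinα_i, with Δl_i = b_i / cosα_i.
Slice 1: Δl = 3.0/cos(-12.4°) = 3.072 m; N'_1 = 122·cos(-12.4°) − 21·3.072 = 54.6; c'Δl = 51.60; W sinα = -26.2
Slice 2: Δl = 1.5/cos(-2.2°) = 1.501 m; N'_2 = 144·cos(-2.2°) − 17·1.501 = 118.4; c'Δl = 25.22; W sinα = -5.5
Slice 3: Δl = 2.9/cos7.8° = 2.927 m; N'_3 = 355·cos7.8° − 64·2.927 = 164.4; c'Δl = 49.17; W sinα = 48.2
Slice 4: Δl = 1.6/cos18.2° = 1.684 m; N'_4 = 182·cos18.2° − 38·1.684 = 108.9; c'Δl = 28.30; W sinα = 56.8
Slice 5: Δl = 2.1/cos27.3° = 2.363 m; N'_5 = 211·cos27.3° − 16·2.363 = 149.7; c'Δl = 39.70; W sinα = 96.8
Slice 6: Δl = 1.6/cos37.1° = 2.006 m; N'_6 = 128·cos37.1° − 30·2.006 = 41.9; c'Δl = 33.70; W sinα = 77.2
Slice 7: Δl = 3.0/cos51.7° = 4.840 m; N'_7 = 124·cos51.7° − 3·4.840 = 62.3; c'Δl = 81.32; W sinα = 97.3
Σc'Δl = 309.0 kN/m; ΣN' = 700.2 kN/m; ΣW sinα = 344.6 kN/m
Resisting = 309.0 + 700.2·tan30.7° = 309.0 + 415.8 = 724.8 kN/m
FS = 724.8 / 344.6 = 2.103

FS = 2.10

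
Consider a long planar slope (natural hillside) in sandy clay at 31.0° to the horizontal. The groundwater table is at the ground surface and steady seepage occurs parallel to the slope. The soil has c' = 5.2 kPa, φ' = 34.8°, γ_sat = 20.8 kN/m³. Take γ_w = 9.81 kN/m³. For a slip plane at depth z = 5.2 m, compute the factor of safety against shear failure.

FS = 0.72

With seepage parallel to the slope and the water table at the surface, the effective normal stress on the slip plane uses the buoyant unit weight γ' = γ_sat − γ_w while the driving shear stress uses γ_sat:
FS = [c' + γ' z cos²β tanφ'] / [γ_sat z sinβ cosβ]
γ' = 20.8 − 9.81 = 10.99 kN/m³
Numerator = 5.2 + 10.99·5.2·cos²31.0°·tan34.8° = 5.2 + 10.99·5.2·0.7347·0.6950 = 34.383 kPa
Denominator = 20.8·5.2·sin31.0°·cos31.0° = 20.8·5.2·0.5150·0.8572 = 47.750 kPa
FS = 34.383 / 47.750 = 0.720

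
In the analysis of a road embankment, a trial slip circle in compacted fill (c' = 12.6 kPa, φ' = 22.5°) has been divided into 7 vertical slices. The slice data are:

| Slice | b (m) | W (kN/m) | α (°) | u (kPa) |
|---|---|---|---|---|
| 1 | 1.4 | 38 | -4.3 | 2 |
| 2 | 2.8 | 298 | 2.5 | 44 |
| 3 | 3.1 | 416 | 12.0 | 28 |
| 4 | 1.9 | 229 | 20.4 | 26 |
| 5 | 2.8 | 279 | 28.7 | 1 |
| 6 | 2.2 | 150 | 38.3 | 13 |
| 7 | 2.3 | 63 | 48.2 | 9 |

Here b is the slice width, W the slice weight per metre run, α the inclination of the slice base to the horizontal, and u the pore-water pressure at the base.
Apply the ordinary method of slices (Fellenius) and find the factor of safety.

FS = 1.47

Ordinary method of slices: FS = Σ[c'·Δl_i + (W_i cosα_i − u_i·Δl_i)·tanφ'] / Σ W_i sinα_i, with Δl_i = b_i / cosα_i.
Slice 1: Δl = 1.4/cos(-4.3°) = 1.404 m; N'_1 = 38·cos(-4.3°) − 2·1.404 = 35.1; c'Δl = 17.69; W sinα = -2.8
Slice 2: Δl = 2.8/cos2.5° = 2.803 m; N'_2 = 298·cos2.5° − 44·2.803 = 174.4; c'Δl = 35.31; W sinα = 13.0
Slice 3: Δl = 3.1/cos12.0° = 3.169 m; N'_3 = 416·cos12.0° − 28·3.169 = 318.2; c'Δl = 39.93; W sinα = 86.5
Slice 4: Δl = 1.9/cos20.4° = 2.027 m; N'_4 = 229·cos20.4° − 26·2.027 = 161.9; c'Δl = 25.54; W sinα = 79.8
Slice 5: Δl = 2.8/cos28.7° = 3.192 m; N'_5 = 279·cos28.7° − 1·3.192 = 241.5; c'Δl = 40.22; W sinα = 134.0
Slice 6: Δl = 2.2/cos38.3° = 2.803 m; N'_6 = 150·cos38.3° − 13·2.803 = 81.3; c'Δl = 35.32; W sinα = 93.0
Slice 7: Δl = 2.3/cos48.2° = 3.451 m; N'_7 = 63·cos48.2° − 9·3.451 = 10.9; c'Δl = 43.48; W sinα = 47.0
Σc'Δl = 237.5 kN/m; ΣN' = 1023.3 kN/m; ΣW sinα = 450.4 kN/m
Resisting = 237.5 + 1023.3·tan22.5° = 237.5 + 423.9 = 661.4 kN/m
FS = 661.4 / 450.4 = 1.468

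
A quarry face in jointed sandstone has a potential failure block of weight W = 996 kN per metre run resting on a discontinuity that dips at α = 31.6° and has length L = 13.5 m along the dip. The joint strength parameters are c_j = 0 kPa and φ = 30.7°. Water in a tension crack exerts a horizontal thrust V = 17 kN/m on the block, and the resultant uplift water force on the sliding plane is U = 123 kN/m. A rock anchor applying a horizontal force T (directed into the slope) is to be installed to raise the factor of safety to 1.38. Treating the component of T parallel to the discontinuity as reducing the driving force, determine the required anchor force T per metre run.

Resolving forces along and normal to the sliding plane, with the horizontal anchor force T adding T·sinα to the effective normal force and T·cosα acting up the plane against the driving force:
FS = [c_jL + (W cosα − U − V sinα + T sinα) tanφ] / [W sinα + V cosα − T cosα]
Without the anchor: N' = 716.4 kN/m, driving T_d = 536.4 kN/m, resisting R = 0·13.5 + 716.4·tan30.7° = 425.4 kN/m, FS = 0.79.
Setting FS = 1.38 and solving for T:
1.38·(536.4 − T cos31.6°) = 425.4 + T sin31.6°·tan30.7°
T·(sin31.6°·tan30.7° + 1.38·cos31.6°) = 1.38·536.4 − 425.4
T·(0.5240·0.5938 + 1.38·0.8517) = 740.2 − 425.4 = 314.8
T·1.4865 = 314.8
T = 211.8 kN/m

T = 212 kN/m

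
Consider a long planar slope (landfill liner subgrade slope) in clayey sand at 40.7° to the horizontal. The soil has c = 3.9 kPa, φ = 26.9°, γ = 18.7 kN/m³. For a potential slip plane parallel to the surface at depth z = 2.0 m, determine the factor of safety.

FS = 0.80

For an infinite slope with a slip plane parallel to the surface (no pore pressure): FS = [c + γz cos²β tanφ] / [γz sinβ cosβ].
γz = 18.7·2.0 = 37.40 kN/m²
Numerator = 3.9 + 37.40·cos²40.7°·tan26.9° = 3.9 + 37.40·0.5748·0.5073 = 14.806 kPa
Denominator = 37.40·sin40.7°·cos40.7° = 37.40·0.6521·0.7581 = 18.490 kPa
FS = 14.806 / 18.490 = 0.801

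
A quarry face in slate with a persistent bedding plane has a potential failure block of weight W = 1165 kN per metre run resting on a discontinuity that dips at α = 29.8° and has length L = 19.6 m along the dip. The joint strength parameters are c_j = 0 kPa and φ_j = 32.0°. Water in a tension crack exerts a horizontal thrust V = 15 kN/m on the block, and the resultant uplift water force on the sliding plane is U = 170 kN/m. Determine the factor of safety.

FS = 0.88

Resolving the block weight along and normal to the plane and applying the Mohr–Coulomb strength on the joint:
N' = W cosα − U − V sinα = 1165·cos29.8° − 170 − 15·sin29.8° = 833.5 kN/m
Driving force T = W sinα + V cosα = 1165·sin29.8° + 15·cos29.8° = 592.0 kN/m
Resisting force R = c_j·L + N'·tanφ_j = 0·19.6 + 833.5·tan32.0° = 0.0 + 520.8 = 520.8 kN/m
FS = R / T = 520.8 / 592.0 = 0.880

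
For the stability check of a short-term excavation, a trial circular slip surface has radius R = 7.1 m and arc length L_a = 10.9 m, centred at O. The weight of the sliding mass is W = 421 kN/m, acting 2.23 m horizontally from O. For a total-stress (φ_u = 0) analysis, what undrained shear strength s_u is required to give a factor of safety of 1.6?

s_u = 19.4 kPa

FS = s_u·L_a·R / (W·d), so s_u = FS·W·d / (L_a·R).
s_u = 1.6·421·2.23 / (10.90·7.1) = 1502.1 / 77.39 = 19.41 kPa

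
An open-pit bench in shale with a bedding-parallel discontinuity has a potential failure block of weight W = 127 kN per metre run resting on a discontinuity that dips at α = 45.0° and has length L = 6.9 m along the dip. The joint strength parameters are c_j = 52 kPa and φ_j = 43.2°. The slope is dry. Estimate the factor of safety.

Resolving the block weight along and normal to the plane and applying the Mohr–Coulomb strength on the joint:
N' = W cosα = 127·cos45.0° = 89.8 kN/m
Driving force T = W sinα = 127·sin45.0° = 89.8 kN/m
Resisting force R = c_j·L + N'·tanφ_j = 52·6.9 + 89.8·tan43.2° = 358.8 + 84.3 = 443.1 kN/m
FS = R / T = 443.1 / 89.8 = 4.934

FS = 4.93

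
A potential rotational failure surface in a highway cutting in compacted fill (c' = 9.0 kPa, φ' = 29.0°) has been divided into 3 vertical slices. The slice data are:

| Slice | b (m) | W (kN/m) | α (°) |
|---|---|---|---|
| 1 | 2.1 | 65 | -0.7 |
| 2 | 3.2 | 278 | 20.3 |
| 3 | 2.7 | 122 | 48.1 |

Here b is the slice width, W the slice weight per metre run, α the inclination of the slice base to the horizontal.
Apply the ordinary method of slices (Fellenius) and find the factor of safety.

Ordinary method of slices: FS = Σ[c'·Δl_i + (W_i cosα_i)·tanφ'] / Σ W_i sinα_i, with Δl_i = b_i / cosα_i.
Slice 1: Δl = 2.1/cos(-0.7°) = 2.100 m; N'_1 = 65·cos(-0.7°) = 65.0; c'Δl = 18.90; W sinα = -0.8
Slice 2: Δl = 3.2/cos20.3° = 3.412 m; N'_2 = 278·cos20.3° = 260.7; c'Δl = 30.71; W sinα = 96.4
Slice 3: Δl = 2.7/cos48.1° = 4.043 m; N'_3 = 122·cos48.1° = 81.5; c'Δl = 36.39; W sinα = 90.8
Σc'Δl = 86.0 kN/m; ΣN' = 407.2 kN/m; ΣW sinα = 186.5 kN/m
Resisting = 86.0 + 407.2·tan29.0° = 86.0 + 225.7 = 311.7 kN/m
FS = 311.7 / 186.5 = 1.672

FS = 1.67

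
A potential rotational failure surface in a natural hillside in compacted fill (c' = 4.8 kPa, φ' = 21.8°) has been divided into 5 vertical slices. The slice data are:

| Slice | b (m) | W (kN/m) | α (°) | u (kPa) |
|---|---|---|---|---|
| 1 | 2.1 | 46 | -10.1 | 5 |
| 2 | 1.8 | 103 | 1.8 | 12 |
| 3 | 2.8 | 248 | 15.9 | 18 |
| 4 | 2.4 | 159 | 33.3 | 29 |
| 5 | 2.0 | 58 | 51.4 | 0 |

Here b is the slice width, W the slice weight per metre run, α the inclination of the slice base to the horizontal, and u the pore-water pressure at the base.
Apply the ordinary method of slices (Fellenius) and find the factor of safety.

Ordinary method of slices: FS = Σ[c'·Δl_i + (W_i cosα_i − u_i·Δl_i)·tanφ'] / Σ W_i sinα_i, with Δl_i = b_i / cosα_i.
Slice 1: Δl = 2.1/cos(-10.1°) = 2.133 m; N'_1 = 46·cos(-10.1°) − 5·2.133 = 34.6; c'Δl = 10.24; W sinα = -8.1
Slice 2: Δl = 1.8/cos1.8° = 1.801 m; N'_2 = 103·cos1.8° − 12·1.801 = 81.3; c'Δl = 8.64; W sinα = 3.2
Slice 3: Δl = 2.8/cos15.9° = 2.911 m; N'_3 = 248·cos15.9° − 18·2.911 = 186.1; c'Δl = 13.97; W sinα = 67.9
Slice 4: Δl = 2.4/cos33.3° = 2.871 m; N'_4 = 159·cos33.3° − 29·2.871 = 49.6; c'Δl = 13.78; W sinα = 87.3
Slice 5: Δl = 2.0/cos51.4° = 3.206 m; N'_5 = 58·cos51.4° − 0·3.206 = 36.2; c'Δl = 15.39; W sinα = 45.3
Σc'Δl = 62.0 kN/m; ΣN' = 387.9 kN/m; ΣW sinα = 195.7 kN/m
Resisting = 62.0 + 387.9·tan21.8° = 62.0 + 155.1 = 217.2 kN/m
FS = 217.2 / 195.7 = 1.110

FS = 1.11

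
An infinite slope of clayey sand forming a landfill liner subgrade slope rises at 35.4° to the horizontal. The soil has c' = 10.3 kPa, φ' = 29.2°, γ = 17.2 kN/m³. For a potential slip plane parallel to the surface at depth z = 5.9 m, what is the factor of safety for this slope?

For an infinite slope with a slip plane parallel to the surface (no pore pressure): FS = [c' + γz cos²β tanφ'] / [γz sinβ cosβ].
γz = 17.2·5.9 = 101.48 kN/m²
Numerator = 10.3 + 101.48·cos²35.4°·tan29.2° = 10.3 + 101.48·0.6644·0.5589 = 47.984 kPa
Denominator = 101.48·sin35.4°·cos35.4° = 101.48·0.5793·0.8151 = 47.918 kPa
FS = 47.984 / 47.918 = 1.001

FS = 1.00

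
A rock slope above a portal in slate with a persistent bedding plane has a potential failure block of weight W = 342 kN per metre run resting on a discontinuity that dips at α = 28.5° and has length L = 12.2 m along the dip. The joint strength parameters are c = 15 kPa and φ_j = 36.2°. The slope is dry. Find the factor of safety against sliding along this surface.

Resolving the block weight along and normal to the plane and applying the Mohr–Coulomb strength on the joint:
N' = W cosα = 342·cos28.5° = 300.6 kN/m
Driving force T = W sinα = 342·sin28.5° = 163.2 kN/m
Resisting force R = c·L + N'·tanφ_j = 15·12.2 + 300.6·tan36.2° = 183.0 + 220.0 = 403.0 kN/m
FS = R / T = 403.0 / 163.2 = 2.469

FS = 2.47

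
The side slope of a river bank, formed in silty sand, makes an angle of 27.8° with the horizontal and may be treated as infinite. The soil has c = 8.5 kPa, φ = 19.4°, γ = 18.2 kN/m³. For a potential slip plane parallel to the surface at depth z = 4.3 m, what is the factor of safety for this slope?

FS = 0.93

For an infinite slope with a slip plane parallel to the surface (no pore pressure): FS = [c + γz cos²β tanφ] / [γz sinβ cosβ].
γz = 18.2·4.3 = 78.26 kN/m²
Numerator = 8.5 + 78.26·cos²27.8°·tan19.4° = 8.5 + 78.26·0.7825·0.3522 = 30.065 kPa
Denominator = 78.26·sin27.8°·cos27.8° = 78.26·0.4664·0.8846 = 32.287 kPa
FS = 30.065 / 32.287 = 0.931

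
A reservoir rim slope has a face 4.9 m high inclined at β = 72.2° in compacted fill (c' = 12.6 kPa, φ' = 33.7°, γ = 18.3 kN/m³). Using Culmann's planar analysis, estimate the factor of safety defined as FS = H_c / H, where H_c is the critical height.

H_c = (4c'/γ) · sinβ cosφ' / [1 − cos(β − φ')]
    = (4·12.6/18.3) · sin72.2°·cos33.7° / [1 − cos38.5°]
    = 2.754 · 0.7921 / 0.2174 = 10.04 m
FS = H_c / H = 10.04 / 4.9 = 2.048

FS = 2.05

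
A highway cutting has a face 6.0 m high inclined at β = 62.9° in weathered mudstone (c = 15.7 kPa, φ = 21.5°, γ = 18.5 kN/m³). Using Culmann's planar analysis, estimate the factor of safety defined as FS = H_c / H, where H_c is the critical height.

FS = 1.88

H_c = (4c/γ) · sinβ cosφ / [1 − cos(β − φ)]
    = (4·15.7/18.5) · sin62.9°·cos21.5° / [1 − cos41.4°]
    = 3.395 · 0.8283 / 0.2499 = 11.25 m
FS = H_c / H = 11.25 / 6.0 = 1.875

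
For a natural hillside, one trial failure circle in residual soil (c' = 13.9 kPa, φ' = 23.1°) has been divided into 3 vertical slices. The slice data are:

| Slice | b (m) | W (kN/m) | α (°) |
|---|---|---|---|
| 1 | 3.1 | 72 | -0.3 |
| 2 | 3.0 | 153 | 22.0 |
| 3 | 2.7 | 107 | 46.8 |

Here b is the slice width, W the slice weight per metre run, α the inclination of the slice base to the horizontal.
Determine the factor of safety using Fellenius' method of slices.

Ordinary method of slices: FS = Σ[c'·Δl_i + (W_i cosα_i)·tanφ'] / Σ W_i sinα_i, with Δl_i = b_i / cosα_i.
Slice 1: Δl = 3.1/cos(-0.3°) = 3.100 m; N'_1 = 72·cos(-0.3°) = 72.0; c'Δl = 43.09; W sinα = -0.4
Slice 2: Δl = 3.0/cos22.0° = 3.236 m; N'_2 = 153·cos22.0° = 141.9; c'Δl = 44.97; W sinα = 57.3
Slice 3: Δl = 2.7/cos46.8° = 3.944 m; N'_3 = 107·cos46.8° = 73.2; c'Δl = 54.82; W sinα = 78.0
Σc'Δl = 142.9 kN/m; ΣN' = 287.1 kN/m; ΣW sinα = 134.9 kN/m
Resisting = 142.9 + 287.1·tan23.1° = 142.9 + 122.5 = 265.4 kN/m
FS = 265.4 / 134.9 = 1.966

FS = 1.97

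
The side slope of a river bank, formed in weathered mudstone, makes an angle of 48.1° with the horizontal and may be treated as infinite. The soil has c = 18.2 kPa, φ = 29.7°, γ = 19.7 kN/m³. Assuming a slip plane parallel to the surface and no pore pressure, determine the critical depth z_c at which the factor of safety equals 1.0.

z_c = 3.81 m

Setting FS = 1.00 in FS = [c + γz cos²β tanφ] / [γz sinβ cosβ] and solving for z:
z = c / [γ cosβ (FS·sinβ − cosβ·tanφ)]
  = 18.2 / [19.7·cos48.1°·(1.00·sin48.1° − cos48.1°·tan29.7°)]
  = 18.2 / [19.7·0.6678·(1.00·0.7443 − 0.6678·0.5704)]
  = 18.2 / 4.7808 = 3.807 m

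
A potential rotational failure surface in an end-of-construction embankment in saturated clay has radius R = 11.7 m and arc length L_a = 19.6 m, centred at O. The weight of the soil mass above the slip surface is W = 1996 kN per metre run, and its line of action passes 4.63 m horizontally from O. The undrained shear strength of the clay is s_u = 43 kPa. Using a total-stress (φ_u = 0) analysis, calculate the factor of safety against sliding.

FS = 1.07

Taking moments about the centre O, the resisting moment is provided by the undrained shear strength acting along the arc:
M_R = s_u·L_a·R = 43·19.60·11.7 = 9860.8 kN·m/m
M_D = W·d = 1996·4.63 = 9241.5 kN·m/m
FS = M_R / M_D = 9860.8 / 9241.5 = 1.067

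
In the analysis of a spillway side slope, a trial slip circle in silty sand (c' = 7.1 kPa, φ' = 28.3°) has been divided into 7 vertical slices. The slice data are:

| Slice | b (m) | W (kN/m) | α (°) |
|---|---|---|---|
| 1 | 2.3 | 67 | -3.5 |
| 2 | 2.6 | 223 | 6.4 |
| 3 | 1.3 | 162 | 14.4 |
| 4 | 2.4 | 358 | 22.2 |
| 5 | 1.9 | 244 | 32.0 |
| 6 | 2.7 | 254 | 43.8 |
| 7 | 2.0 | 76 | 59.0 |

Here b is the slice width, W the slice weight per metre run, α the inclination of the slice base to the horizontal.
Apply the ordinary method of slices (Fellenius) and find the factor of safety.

Ordinary method of slices: FS = Σ[c'·Δl_i + (W_i cosα_i)·tanφ'] / Σ W_i sinα_i, with Δl_i = b_i / cosα_i.
Slice 1: Δl = 2.3/cos(-3.5°) = 2.304 m; N'_1 = 67·cos(-3.5°) = 66.9; c'Δl = 16.36; W sinα = -4.1
Slice 2: Δl = 2.6/cos6.4° = 2.616 m; N'_2 = 223·cos6.4° = 221.6; c'Δl = 18.58; W sinα = 24.9
Slice 3: Δl = 1.3/cos14.4° = 1.342 m; N'_3 = 162·cos14.4° = 156.9; c'Δl = 9.53; W sinα = 40.3
Slice 4: Δl = 2.4/cos22.2° = 2.592 m; N'_4 = 358·cos22.2° = 331.5; c'Δl = 18.40; W sinα = 135.3
Slice 5: Δl = 1.9/cos32.0° = 2.240 m; N'_5 = 244·cos32.0° = 206.9; c'Δl = 15.91; W sinα = 129.3
Slice 6: Δl = 2.7/cos43.8° = 3.741 m; N'_6 = 254·cos43.8° = 183.3; c'Δl = 26.56; W sinα = 175.8
Slice 7: Δl = 2.0/cos59.0° = 3.883 m; N'_7 = 76·cos59.0° = 39.1; c'Δl = 27.57; W sinα = 65.1
Σc'Δl = 132.9 kN/m; ΣN' = 1206.3 kN/m; ΣW sinα = 566.6 kN/m
Resisting = 132.9 + 1206.3·tan28.3° = 132.9 + 649.5 = 782.4 kN/m
FS = 782.4 / 566.6 = 1.381

FS = 1.38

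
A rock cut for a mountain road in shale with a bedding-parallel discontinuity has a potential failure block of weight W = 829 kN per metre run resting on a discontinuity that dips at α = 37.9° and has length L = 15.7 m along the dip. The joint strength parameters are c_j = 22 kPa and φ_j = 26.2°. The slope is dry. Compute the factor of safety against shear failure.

FS = 1.31

Resolving the block weight along and normal to the plane and applying the Mohr–Coulomb strength on the joint:
N' = W cosα = 829·cos37.9° = 654.2 kN/m
Driving force T = W sinα = 829·sin37.9° = 509.2 kN/m
Resisting force R = c_j·L + N'·tanφ_j = 22·15.7 + 654.2·tan26.2° = 345.4 + 321.9 = 667.3 kN/m
FS = R / T = 667.3 / 509.2 = 1.310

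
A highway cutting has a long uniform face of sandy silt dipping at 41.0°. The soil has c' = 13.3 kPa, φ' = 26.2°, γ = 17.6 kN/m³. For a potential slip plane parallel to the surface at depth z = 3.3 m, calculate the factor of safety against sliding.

FS = 1.03

For an infinite slope with a slip plane parallel to the surface (no pore pressure): FS = [c' + γz cos²β tanφ'] / [γz sinβ cosβ].
γz = 17.6·3.3 = 58.08 kN/m²
Numerator = 13.3 + 58.08·cos²41.0°·tan26.2° = 13.3 + 58.08·0.5696·0.4921 = 29.578 kPa
Denominator = 58.08·sin41.0°·cos41.0° = 58.08·0.6561·0.7547 = 28.757 kPa
FS = 29.578 / 28.757 = 1.029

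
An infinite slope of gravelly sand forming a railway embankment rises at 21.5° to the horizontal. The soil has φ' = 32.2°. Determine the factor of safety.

For a dry cohesionless infinite slope the factor of safety is FS = tanφ' / tanβ.
FS = tan32.2° / tan21.5° = 0.6297 / 0.3939 = 1.599

FS = 1.60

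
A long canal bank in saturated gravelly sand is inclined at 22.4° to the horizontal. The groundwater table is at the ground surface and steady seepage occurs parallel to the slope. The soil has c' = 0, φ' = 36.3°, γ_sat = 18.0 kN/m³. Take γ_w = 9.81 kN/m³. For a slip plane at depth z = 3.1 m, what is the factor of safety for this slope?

FS = 0.81

With seepage parallel to the slope and the water table at the surface, the effective normal stress on the slip plane uses the buoyant unit weight γ' = γ_sat − γ_w while the driving shear stress uses γ_sat:
FS = [c' + γ' z cos²β tanφ'] / [γ_sat z sinβ cosβ]
(For c' = 0 this reduces to FS = (γ'/γ_sat)·tanφ'/tanβ.)
γ' = 18.0 − 9.81 = 8.19 kN/m³
Numerator = 0.0 + 8.19·3.1·cos²22.4°·tan36.3° = 0.0 + 8.19·3.1·0.8548·0.7346 = 15.942 kPa
Denominator = 18.0·3.1·sin22.4°·cos22.4° = 18.0·3.1·0.3811·0.9245 = 19.659 kPa
FS = 15.942 / 19.659 = 0.811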